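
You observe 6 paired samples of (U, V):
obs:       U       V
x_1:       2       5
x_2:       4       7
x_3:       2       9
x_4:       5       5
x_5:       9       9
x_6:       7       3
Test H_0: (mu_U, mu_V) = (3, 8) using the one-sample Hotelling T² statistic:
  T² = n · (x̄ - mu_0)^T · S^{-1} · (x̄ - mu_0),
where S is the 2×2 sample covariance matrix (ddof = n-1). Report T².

Step 1 — sample mean vector:
  mean(U) = (2 + 4 + 2 + 5 + 9 + 7) / 6 = 29/6 = 4.8333
  mean(V) = (5 + 7 + 9 + 5 + 9 + 3) / 6 = 38/6 = 6.3333
  x̄ = (4.8333, 6.3333),  deviation x̄ - mu_0 = (4.8333, 6.3333) - (3, 8) = (1.8333, -1.6667).

Step 2 — sample covariance matrix, S[i,j] = (1/(n-1)) · Σ_k (x_{k,i} - mean_i) · (x_{k,j} - mean_j), divisor n-1 = 5:
  S[U,U] = ((-2.8333)·(-2.8333) + (-0.8333)·(-0.8333) + (-2.8333)·(-2.8333) + (0.1667)·(0.1667) + (4.1667)·(4.1667) + (2.1667)·(2.1667)) / 5 = 38.8333/5 = 7.7667
  S[U,V] = ((-2.8333)·(-1.3333) + (-0.8333)·(0.6667) + (-2.8333)·(2.6667) + (0.1667)·(-1.3333) + (4.1667)·(2.6667) + (2.1667)·(-3.3333)) / 5 = -0.6667/5 = -0.1333
  S[V,V] = ((-1.3333)·(-1.3333) + (0.6667)·(0.6667) + (2.6667)·(2.6667) + (-1.3333)·(-1.3333) + (2.6667)·(2.6667) + (-3.3333)·(-3.3333)) / 5 = 29.3333/5 = 5.8667
  S = [[7.7667, -0.1333],
 [-0.1333, 5.8667]].

Step 3 — invert S. det(S) = 7.7667·5.8667 - (-0.1333)² = 45.5467.
  S^{-1} = (1/det) · [[d, -b], [-b, a]] = [[0.1288, 0.0029],
 [0.0029, 0.1705]].

Step 4 — quadratic form (x̄ - mu_0)^T · S^{-1} · (x̄ - mu_0):
  S^{-1} · (x̄ - mu_0) = (0.2313, -0.2788),
  (x̄ - mu_0)^T · [...] = (1.8333)·(0.2313) + (-1.6667)·(-0.2788) = 0.8887.

Step 5 — scale by n: T² = 6 · 0.8887 = 5.3323.

T² ≈ 5.3323


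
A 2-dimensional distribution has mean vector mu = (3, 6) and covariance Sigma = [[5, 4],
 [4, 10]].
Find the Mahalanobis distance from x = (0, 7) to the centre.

Step 1 — centre the observation: (x - mu) = (-3, 1).

Step 2 — invert Sigma. det(Sigma) = 5·10 - (4)² = 34.
  Sigma^{-1} = (1/det) · [[d, -b], [-b, a]] = [[0.2941, -0.1176],
 [-0.1176, 0.1471]].

Step 3 — form the quadratic (x - mu)^T · Sigma^{-1} · (x - mu):
  Sigma^{-1} · (x - mu) = (-1, 0.5).
  (x - mu)^T · [Sigma^{-1} · (x - mu)] = (-3)·(-1) + (1)·(0.5) = 3.5.

Step 4 — take square root: d = √(3.5) ≈ 1.8708.

d(x, mu) = √(3.5) ≈ 1.8708


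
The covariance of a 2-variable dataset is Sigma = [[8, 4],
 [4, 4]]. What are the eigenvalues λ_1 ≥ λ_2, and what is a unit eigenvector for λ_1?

Step 1 — characteristic polynomial of 2×2 Sigma:
  det(Sigma - λI) = λ² - trace · λ + det = 0.
  trace = 8 + 4 = 12, det = 8·4 - (4)² = 16.
Step 2 — discriminant:
  Δ = trace² - 4·det = 144 - 64 = 80.
Step 3 — eigenvalues:
  λ = (trace ± √Δ)/2 = (12 ± 8.9443)/2,
  λ_1 = 10.4721,  λ_2 = 1.5279.

Step 4 — unit eigenvector for λ_1: solve (Sigma - λ_1 I)v = 0. First row:
  (8 - 10.4721)·v_x + (4)·v_y = 0, i.e. (-2.4721)·v_x + (4)·v_y = 0,
  so v ∝ (b, λ_1 - a) = (4, 2.4721) = u.
  ||u|| = √((4)² + (2.4721)²) = √(22.1115) ≈ 4.7023,
  v_1 = u/||u|| ≈ (0.8507, 0.5257) (||v_1|| = 1).

λ_1 = 10.4721,  λ_2 = 1.5279;  v_1 ≈ (0.8507, 0.5257)


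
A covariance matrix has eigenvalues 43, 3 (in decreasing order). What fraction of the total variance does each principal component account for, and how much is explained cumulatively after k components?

Step 1 — total variance = trace(Sigma) = Σ λ_i = 43 + 3 = 46.

Step 2 — fraction explained by component i = λ_i / Σ λ:
  PC1: 43/46 = 0.9348
  PC2: 3/46 = 0.0652

Step 3 — cumulative fraction after k components = (λ_1 + ... + λ_k) / Σ λ:
  k = 1: 43/46 = 0.9348
  k = 2: (43 + 3)/46 = 46/46 = 1

Summary (fraction, with percent):

explained: PC1 0.9348 (93.48%), PC2 0.0652 (6.52%);  cumulative: 0.9348, 1


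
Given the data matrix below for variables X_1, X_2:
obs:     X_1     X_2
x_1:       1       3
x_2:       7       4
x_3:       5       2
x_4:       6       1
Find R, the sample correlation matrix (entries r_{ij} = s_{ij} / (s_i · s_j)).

Step 1 — column means:
  mean(X_1) = (1 + 7 + 5 + 6) / 4 = 19/4 = 4.75
  mean(X_2) = (3 + 4 + 2 + 1) / 4 = 10/4 = 2.5

Step 2 — sample variances and covariances s[i,j] = (1/(n-1)) · Σ_k (x_{k,i} - mean_i) · (x_{k,j} - mean_j), with n-1 = 3:
  s[X_1,X_1] = ((-3.75)·(-3.75) + (2.25)·(2.25) + (0.25)·(0.25) + (1.25)·(1.25)) / 3 = 20.75/3 = 6.9167
  s[X_1,X_2] = ((-3.75)·(0.5) + (2.25)·(1.5) + (0.25)·(-0.5) + (1.25)·(-1.5)) / 3 = -0.5/3 = -0.1667
  s[X_2,X_2] = ((0.5)·(0.5) + (1.5)·(1.5) + (-0.5)·(-0.5) + (-1.5)·(-1.5)) / 3 = 5/3 = 1.6667
  Sample standard deviations s_i = √(s[i,i]):
  s(X_1) = √(6.9167) = 2.63
  s(X_2) = √(1.6667) = 1.291

Step 3 — r_{ij} = s_{ij} / (s_i · s_j):
  r[X_1,X_1] = 1 (diagonal).
  r[X_1,X_2] = -0.1667 / (2.63 · 1.291) = -0.1667 / 3.3953 = -0.0491
  r[X_2,X_2] = 1 (diagonal).

R is symmetric with unit diagonal. Assembling:

R = [[1, -0.0491],
 [-0.0491, 1]]


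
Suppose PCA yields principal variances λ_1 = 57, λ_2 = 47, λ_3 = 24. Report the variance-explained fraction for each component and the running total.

Step 1 — total variance = trace(Sigma) = Σ λ_i = 57 + 47 + 24 = 128.

Step 2 — fraction explained by component i = λ_i / Σ λ:
  PC1: 57/128 = 0.4453
  PC2: 47/128 = 0.3672
  PC3: 24/128 = 0.1875

Step 3 — cumulative fraction after k components = (λ_1 + ... + λ_k) / Σ λ:
  k = 1: 57/128 = 0.4453
  k = 2: (57 + 47)/128 = 104/128 = 0.8125
  k = 3: (57 + 47 + 24)/128 = 128/128 = 1

Summary (fraction, with percent):

explained: PC1 0.4453 (44.53%), PC2 0.3672 (36.72%), PC3 0.1875 (18.75%);  cumulative: 0.4453, 0.8125, 1


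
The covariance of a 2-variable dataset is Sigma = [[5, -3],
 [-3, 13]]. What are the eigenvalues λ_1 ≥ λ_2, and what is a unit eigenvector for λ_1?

Step 1 — characteristic polynomial of 2×2 Sigma:
  det(Sigma - λI) = λ² - trace · λ + det = 0.
  trace = 5 + 13 = 18, det = 5·13 - (-3)² = 56.
Step 2 — discriminant:
  Δ = trace² - 4·det = 324 - 224 = 100.
Step 3 — eigenvalues:
  λ = (trace ± √Δ)/2 = (18 ± 10)/2,
  λ_1 = 14,  λ_2 = 4.

Step 4 — unit eigenvector for λ_1: solve (Sigma - λ_1 I)v = 0. First row:
  (5 - 14)·v_x + (-3)·v_y = 0, i.e. (-9)·v_x + (-3)·v_y = 0,
  so v ∝ (b, λ_1 - a) = (-3, 9); multiply by -1 so the first entry is positive: u = (3, -9).
  ||u|| = √((3)² + (-9)²) = √(90) ≈ 9.4868,
  v_1 = u/||u|| ≈ (0.3162, -0.9487) (||v_1|| = 1).

λ_1 = 14,  λ_2 = 4;  v_1 ≈ (0.3162, -0.9487)


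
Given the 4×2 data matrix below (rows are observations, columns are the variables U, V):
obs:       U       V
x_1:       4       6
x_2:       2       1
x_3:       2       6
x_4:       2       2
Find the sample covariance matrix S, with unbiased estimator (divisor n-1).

Step 1 — column means:
  mean(U) = (4 + 2 + 2 + 2) / 4 = 10/4 = 2.5
  mean(V) = (6 + 1 + 6 + 2) / 4 = 15/4 = 3.75

Step 2 — sample covariance S[i,j] = (1/(n-1)) · Σ_k (x_{k,i} - mean_i) · (x_{k,j} - mean_j), with n-1 = 3.
  S[U,U] = ((1.5)·(1.5) + (-0.5)·(-0.5) + (-0.5)·(-0.5) + (-0.5)·(-0.5)) / 3 = 3/3 = 1
  S[U,V] = ((1.5)·(2.25) + (-0.5)·(-2.75) + (-0.5)·(2.25) + (-0.5)·(-1.75)) / 3 = 4.5/3 = 1.5
  S[V,V] = ((2.25)·(2.25) + (-2.75)·(-2.75) + (2.25)·(2.25) + (-1.75)·(-1.75)) / 3 = 20.75/3 = 6.9167

S is symmetric (S[j,i] = S[i,j]). Assembling:

S = [[1, 1.5],
 [1.5, 6.9167]]


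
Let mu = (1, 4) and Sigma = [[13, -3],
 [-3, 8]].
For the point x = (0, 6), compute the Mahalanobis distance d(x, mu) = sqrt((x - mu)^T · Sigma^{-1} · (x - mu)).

Step 1 — centre the observation: (x - mu) = (-1, 2).

Step 2 — invert Sigma. det(Sigma) = 13·8 - (-3)² = 95.
  Sigma^{-1} = (1/det) · [[d, -b], [-b, a]] = [[0.0842, 0.0316],
 [0.0316, 0.1368]].

Step 3 — form the quadratic (x - mu)^T · Sigma^{-1} · (x - mu):
  Sigma^{-1} · (x - mu) = (-0.0211, 0.2421).
  (x - mu)^T · [Sigma^{-1} · (x - mu)] = (-1)·(-0.0211) + (2)·(0.2421) = 0.5053.

Step 4 — take square root: d = √(0.5053) ≈ 0.7108.

d(x, mu) = √(0.5053) ≈ 0.7108


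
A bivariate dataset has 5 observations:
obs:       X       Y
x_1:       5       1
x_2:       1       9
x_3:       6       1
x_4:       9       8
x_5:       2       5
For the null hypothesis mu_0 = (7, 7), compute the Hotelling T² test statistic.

Step 1 — sample mean vector:
  mean(X) = (5 + 1 + 6 + 9 + 2) / 5 = 23/5 = 4.6
  mean(Y) = (1 + 9 + 1 + 8 + 5) / 5 = 24/5 = 4.8
  x̄ = (4.6, 4.8),  deviation x̄ - mu_0 = (4.6, 4.8) - (7, 7) = (-2.4, -2.2).

Step 2 — sample covariance matrix, S[i,j] = (1/(n-1)) · Σ_k (x_{k,i} - mean_i) · (x_{k,j} - mean_j), divisor n-1 = 4:
  S[X,X] = ((0.4)·(0.4) + (-3.6)·(-3.6) + (1.4)·(1.4) + (4.4)·(4.4) + (-2.6)·(-2.6)) / 4 = 41.2/4 = 10.3
  S[X,Y] = ((0.4)·(-3.8) + (-3.6)·(4.2) + (1.4)·(-3.8) + (4.4)·(3.2) + (-2.6)·(0.2)) / 4 = -8.4/4 = -2.1
  S[Y,Y] = ((-3.8)·(-3.8) + (4.2)·(4.2) + (-3.8)·(-3.8) + (3.2)·(3.2) + (0.2)·(0.2)) / 4 = 56.8/4 = 14.2
  S = [[10.3, -2.1],
 [-2.1, 14.2]].

Step 3 — invert S. det(S) = 10.3·14.2 - (-2.1)² = 141.85.
  S^{-1} = (1/det) · [[d, -b], [-b, a]] = [[0.1001, 0.0148],
 [0.0148, 0.0726]].

Step 4 — quadratic form (x̄ - mu_0)^T · S^{-1} · (x̄ - mu_0):
  S^{-1} · (x̄ - mu_0) = (-0.2728, -0.1953),
  (x̄ - mu_0)^T · [...] = (-2.4)·(-0.2728) + (-2.2)·(-0.1953) = 1.0844.

Step 5 — scale by n: T² = 5 · 1.0844 = 5.4219.

T² ≈ 5.4219


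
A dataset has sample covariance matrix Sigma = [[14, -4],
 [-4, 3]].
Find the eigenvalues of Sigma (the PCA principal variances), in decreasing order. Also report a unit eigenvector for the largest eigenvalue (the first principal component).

Step 1 — characteristic polynomial of 2×2 Sigma:
  det(Sigma - λI) = λ² - trace · λ + det = 0.
  trace = 14 + 3 = 17, det = 14·3 - (-4)² = 26.
Step 2 — discriminant:
  Δ = trace² - 4·det = 289 - 104 = 185.
Step 3 — eigenvalues:
  λ = (trace ± √Δ)/2 = (17 ± 13.6015)/2,
  λ_1 = 15.3007,  λ_2 = 1.6993.

Step 4 — unit eigenvector for λ_1: solve (Sigma - λ_1 I)v = 0. First row:
  (14 - 15.3007)·v_x + (-4)·v_y = 0, i.e. (-1.3007)·v_x + (-4)·v_y = 0,
  so v ∝ (b, λ_1 - a) = (-4, 1.3007); multiply by -1 so the first entry is positive: u = (4, -1.3007).
  ||u|| = √((4)² + (-1.3007)²) = √(17.6919) ≈ 4.2062,
  v_1 = u/||u|| ≈ (0.951, -0.3092) (||v_1|| = 1).

λ_1 = 15.3007,  λ_2 = 1.6993;  v_1 ≈ (0.951, -0.3092)


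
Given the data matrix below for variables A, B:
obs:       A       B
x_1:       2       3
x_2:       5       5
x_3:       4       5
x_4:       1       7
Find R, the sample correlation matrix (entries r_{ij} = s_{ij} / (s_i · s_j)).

Step 1 — column means:
  mean(A) = (2 + 5 + 4 + 1) / 4 = 12/4 = 3
  mean(B) = (3 + 5 + 5 + 7) / 4 = 20/4 = 5

Step 2 — sample variances and covariances s[i,j] = (1/(n-1)) · Σ_k (x_{k,i} - mean_i) · (x_{k,j} - mean_j), with n-1 = 3:
  s[A,A] = ((-1)·(-1) + (2)·(2) + (1)·(1) + (-2)·(-2)) / 3 = 10/3 = 3.3333
  s[A,B] = ((-1)·(-2) + (2)·(0) + (1)·(0) + (-2)·(2)) / 3 = -2/3 = -0.6667
  s[B,B] = ((-2)·(-2) + (0)·(0) + (0)·(0) + (2)·(2)) / 3 = 8/3 = 2.6667
  Sample standard deviations s_i = √(s[i,i]):
  s(A) = √(3.3333) = 1.8257
  s(B) = √(2.6667) = 1.633

Step 3 — r_{ij} = s_{ij} / (s_i · s_j):
  r[A,A] = 1 (diagonal).
  r[A,B] = -0.6667 / (1.8257 · 1.633) = -0.6667 / 2.9814 = -0.2236
  r[B,B] = 1 (diagonal).

R is symmetric with unit diagonal. Assembling:

R = [[1, -0.2236],
 [-0.2236, 1]]


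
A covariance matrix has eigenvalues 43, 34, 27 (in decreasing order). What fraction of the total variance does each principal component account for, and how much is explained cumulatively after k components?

Step 1 — total variance = trace(Sigma) = Σ λ_i = 43 + 34 + 27 = 104.

Step 2 — fraction explained by component i = λ_i / Σ λ:
  PC1: 43/104 = 0.4135
  PC2: 34/104 = 0.3269
  PC3: 27/104 = 0.2596

Step 3 — cumulative fraction after k components = (λ_1 + ... + λ_k) / Σ λ:
  k = 1: 43/104 = 0.4135
  k = 2: (43 + 34)/104 = 77/104 = 0.7404
  k = 3: (43 + 34 + 27)/104 = 104/104 = 1

Summary (fraction, with percent):

explained: PC1 0.4135 (41.35%), PC2 0.3269 (32.69%), PC3 0.2596 (25.96%);  cumulative: 0.4135, 0.7404, 1


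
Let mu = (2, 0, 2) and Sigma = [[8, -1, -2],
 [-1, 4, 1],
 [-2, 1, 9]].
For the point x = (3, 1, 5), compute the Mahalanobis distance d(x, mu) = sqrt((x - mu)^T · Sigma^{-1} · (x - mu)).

Step 1 — centre the observation: (x - mu) = (1, 1, 3).

Step 2 — invert Sigma (cofactor / det for 3×3, or solve directly):
  Sigma^{-1} = [[0.1351, 0.027, 0.027],
 [0.027, 0.2625, -0.0232],
 [0.027, -0.0232, 0.1197]].

Step 3 — form the quadratic (x - mu)^T · Sigma^{-1} · (x - mu):
  Sigma^{-1} · (x - mu) = (0.2432, 0.2201, 0.3629).
  (x - mu)^T · [Sigma^{-1} · (x - mu)] = (1)·(0.2432) + (1)·(0.2201) + (3)·(0.3629) = 1.5521.

Step 4 — take square root: d = √(1.5521) ≈ 1.2458.

d(x, mu) = √(1.5521) ≈ 1.2458


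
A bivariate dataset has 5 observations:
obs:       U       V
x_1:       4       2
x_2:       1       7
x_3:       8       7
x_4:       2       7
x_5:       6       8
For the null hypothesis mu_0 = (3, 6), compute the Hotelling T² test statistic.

Step 1 — sample mean vector:
  mean(U) = (4 + 1 + 8 + 2 + 6) / 5 = 21/5 = 4.2
  mean(V) = (2 + 7 + 7 + 7 + 8) / 5 = 31/5 = 6.2
  x̄ = (4.2, 6.2),  deviation x̄ - mu_0 = (4.2, 6.2) - (3, 6) = (1.2, 0.2).

Step 2 — sample covariance matrix, S[i,j] = (1/(n-1)) · Σ_k (x_{k,i} - mean_i) · (x_{k,j} - mean_j), divisor n-1 = 4:
  S[U,U] = ((-0.2)·(-0.2) + (-3.2)·(-3.2) + (3.8)·(3.8) + (-2.2)·(-2.2) + (1.8)·(1.8)) / 4 = 32.8/4 = 8.2
  S[U,V] = ((-0.2)·(-4.2) + (-3.2)·(0.8) + (3.8)·(0.8) + (-2.2)·(0.8) + (1.8)·(1.8)) / 4 = 2.8/4 = 0.7
  S[V,V] = ((-4.2)·(-4.2) + (0.8)·(0.8) + (0.8)·(0.8) + (0.8)·(0.8) + (1.8)·(1.8)) / 4 = 22.8/4 = 5.7
  S = [[8.2, 0.7],
 [0.7, 5.7]].

Step 3 — invert S. det(S) = 8.2·5.7 - (0.7)² = 46.25.
  S^{-1} = (1/det) · [[d, -b], [-b, a]] = [[0.1232, -0.0151],
 [-0.0151, 0.1773]].

Step 4 — quadratic form (x̄ - mu_0)^T · S^{-1} · (x̄ - mu_0):
  S^{-1} · (x̄ - mu_0) = (0.1449, 0.0173),
  (x̄ - mu_0)^T · [...] = (1.2)·(0.1449) + (0.2)·(0.0173) = 0.1773.

Step 5 — scale by n: T² = 5 · 0.1773 = 0.8865.

T² ≈ 0.8865


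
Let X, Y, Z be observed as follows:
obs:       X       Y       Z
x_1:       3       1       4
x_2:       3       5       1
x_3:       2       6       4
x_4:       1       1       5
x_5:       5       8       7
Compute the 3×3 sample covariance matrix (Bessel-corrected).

Step 1 — column means:
  mean(X) = (3 + 3 + 2 + 1 + 5) / 5 = 14/5 = 2.8
  mean(Y) = (1 + 5 + 6 + 1 + 8) / 5 = 21/5 = 4.2
  mean(Z) = (4 + 1 + 4 + 5 + 7) / 5 = 21/5 = 4.2

Step 2 — sample covariance S[i,j] = (1/(n-1)) · Σ_k (x_{k,i} - mean_i) · (x_{k,j} - mean_j), with n-1 = 4.
  S[X,X] = ((0.2)·(0.2) + (0.2)·(0.2) + (-0.8)·(-0.8) + (-1.8)·(-1.8) + (2.2)·(2.2)) / 4 = 8.8/4 = 2.2
  S[X,Y] = ((0.2)·(-3.2) + (0.2)·(0.8) + (-0.8)·(1.8) + (-1.8)·(-3.2) + (2.2)·(3.8)) / 4 = 12.2/4 = 3.05
  S[X,Z] = ((0.2)·(-0.2) + (0.2)·(-3.2) + (-0.8)·(-0.2) + (-1.8)·(0.8) + (2.2)·(2.8)) / 4 = 4.2/4 = 1.05
  S[Y,Y] = ((-3.2)·(-3.2) + (0.8)·(0.8) + (1.8)·(1.8) + (-3.2)·(-3.2) + (3.8)·(3.8)) / 4 = 38.8/4 = 9.7
  S[Y,Z] = ((-3.2)·(-0.2) + (0.8)·(-3.2) + (1.8)·(-0.2) + (-3.2)·(0.8) + (3.8)·(2.8)) / 4 = 5.8/4 = 1.45
  S[Z,Z] = ((-0.2)·(-0.2) + (-3.2)·(-3.2) + (-0.2)·(-0.2) + (0.8)·(0.8) + (2.8)·(2.8)) / 4 = 18.8/4 = 4.7

S is symmetric (S[j,i] = S[i,j]). Assembling:

S = [[2.2, 3.05, 1.05],
 [3.05, 9.7, 1.45],
 [1.05, 1.45, 4.7]]


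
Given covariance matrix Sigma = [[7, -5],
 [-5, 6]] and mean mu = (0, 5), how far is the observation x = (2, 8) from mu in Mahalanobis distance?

Step 1 — centre the observation: (x - mu) = (2, 3).

Step 2 — invert Sigma. det(Sigma) = 7·6 - (-5)² = 17.
  Sigma^{-1} = (1/det) · [[d, -b], [-b, a]] = [[0.3529, 0.2941],
 [0.2941, 0.4118]].

Step 3 — form the quadratic (x - mu)^T · Sigma^{-1} · (x - mu):
  Sigma^{-1} · (x - mu) = (1.5882, 1.8235).
  (x - mu)^T · [Sigma^{-1} · (x - mu)] = (2)·(1.5882) + (3)·(1.8235) = 8.6471.

Step 4 — take square root: d = √(8.6471) ≈ 2.9406.

d(x, mu) = √(8.6471) ≈ 2.9406


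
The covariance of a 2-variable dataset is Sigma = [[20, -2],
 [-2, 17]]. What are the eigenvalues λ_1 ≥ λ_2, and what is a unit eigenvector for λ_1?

Step 1 — characteristic polynomial of 2×2 Sigma:
  det(Sigma - λI) = λ² - trace · λ + det = 0.
  trace = 20 + 17 = 37, det = 20·17 - (-2)² = 336.
Step 2 — discriminant:
  Δ = trace² - 4·det = 1369 - 1344 = 25.
Step 3 — eigenvalues:
  λ = (trace ± √Δ)/2 = (37 ± 5)/2,
  λ_1 = 21,  λ_2 = 16.

Step 4 — unit eigenvector for λ_1: solve (Sigma - λ_1 I)v = 0. First row:
  (20 - 21)·v_x + (-2)·v_y = 0, i.e. (-1)·v_x + (-2)·v_y = 0,
  so v ∝ (b, λ_1 - a) = (-2, 1); multiply by -1 so the first entry is positive: u = (2, -1).
  ||u|| = √((2)² + (-1)²) = √(5) ≈ 2.2361,
  v_1 = u/||u|| ≈ (0.8944, -0.4472) (||v_1|| = 1).

λ_1 = 21,  λ_2 = 16;  v_1 ≈ (0.8944, -0.4472)


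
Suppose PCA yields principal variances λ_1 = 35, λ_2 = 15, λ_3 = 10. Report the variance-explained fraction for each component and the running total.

Step 1 — total variance = trace(Sigma) = Σ λ_i = 35 + 15 + 10 = 60.

Step 2 — fraction explained by component i = λ_i / Σ λ:
  PC1: 35/60 = 0.5833
  PC2: 15/60 = 0.25
  PC3: 10/60 = 0.1667

Step 3 — cumulative fraction after k components = (λ_1 + ... + λ_k) / Σ λ:
  k = 1: 35/60 = 0.5833
  k = 2: (35 + 15)/60 = 50/60 = 0.8333
  k = 3: (35 + 15 + 10)/60 = 60/60 = 1

Summary (fraction, with percent):

explained: PC1 0.5833 (58.33%), PC2 0.25 (25%), PC3 0.1667 (16.67%);  cumulative: 0.5833, 0.8333, 1


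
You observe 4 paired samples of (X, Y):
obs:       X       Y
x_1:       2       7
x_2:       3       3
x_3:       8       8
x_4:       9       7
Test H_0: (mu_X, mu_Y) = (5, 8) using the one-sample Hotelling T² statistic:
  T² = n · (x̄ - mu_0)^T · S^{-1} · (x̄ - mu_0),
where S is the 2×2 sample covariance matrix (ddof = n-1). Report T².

Step 1 — sample mean vector:
  mean(X) = (2 + 3 + 8 + 9) / 4 = 22/4 = 5.5
  mean(Y) = (7 + 3 + 8 + 7) / 4 = 25/4 = 6.25
  x̄ = (5.5, 6.25),  deviation x̄ - mu_0 = (5.5, 6.25) - (5, 8) = (0.5, -1.75).

Step 2 — sample covariance matrix, S[i,j] = (1/(n-1)) · Σ_k (x_{k,i} - mean_i) · (x_{k,j} - mean_j), divisor n-1 = 3:
  S[X,X] = ((-3.5)·(-3.5) + (-2.5)·(-2.5) + (2.5)·(2.5) + (3.5)·(3.5)) / 3 = 37/3 = 12.3333
  S[X,Y] = ((-3.5)·(0.75) + (-2.5)·(-3.25) + (2.5)·(1.75) + (3.5)·(0.75)) / 3 = 12.5/3 = 4.1667
  S[Y,Y] = ((0.75)·(0.75) + (-3.25)·(-3.25) + (1.75)·(1.75) + (0.75)·(0.75)) / 3 = 14.75/3 = 4.9167
  S = [[12.3333, 4.1667],
 [4.1667, 4.9167]].

Step 3 — invert S. det(S) = 12.3333·4.9167 - (4.1667)² = 43.2778.
  S^{-1} = (1/det) · [[d, -b], [-b, a]] = [[0.1136, -0.0963],
 [-0.0963, 0.285]].

Step 4 — quadratic form (x̄ - mu_0)^T · S^{-1} · (x̄ - mu_0):
  S^{-1} · (x̄ - mu_0) = (0.2253, -0.5469),
  (x̄ - mu_0)^T · [...] = (0.5)·(0.2253) + (-1.75)·(-0.5469) = 1.0696.

Step 5 — scale by n: T² = 4 · 1.0696 = 4.2786.

T² ≈ 4.2786


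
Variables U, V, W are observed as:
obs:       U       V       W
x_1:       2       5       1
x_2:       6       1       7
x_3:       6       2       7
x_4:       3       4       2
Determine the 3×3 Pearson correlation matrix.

Step 1 — column means:
  mean(U) = (2 + 6 + 6 + 3) / 4 = 17/4 = 4.25
  mean(V) = (5 + 1 + 2 + 4) / 4 = 12/4 = 3
  mean(W) = (1 + 7 + 7 + 2) / 4 = 17/4 = 4.25

Step 2 — sample variances and covariances s[i,j] = (1/(n-1)) · Σ_k (x_{k,i} - mean_i) · (x_{k,j} - mean_j), with n-1 = 3:
  s[U,U] = ((-2.25)·(-2.25) + (1.75)·(1.75) + (1.75)·(1.75) + (-1.25)·(-1.25)) / 3 = 12.75/3 = 4.25
  s[U,V] = ((-2.25)·(2) + (1.75)·(-2) + (1.75)·(-1) + (-1.25)·(1)) / 3 = -11/3 = -3.6667
  s[U,W] = ((-2.25)·(-3.25) + (1.75)·(2.75) + (1.75)·(2.75) + (-1.25)·(-2.25)) / 3 = 19.75/3 = 6.5833
  s[V,V] = ((2)·(2) + (-2)·(-2) + (-1)·(-1) + (1)·(1)) / 3 = 10/3 = 3.3333
  s[V,W] = ((2)·(-3.25) + (-2)·(2.75) + (-1)·(2.75) + (1)·(-2.25)) / 3 = -17/3 = -5.6667
  s[W,W] = ((-3.25)·(-3.25) + (2.75)·(2.75) + (2.75)·(2.75) + (-2.25)·(-2.25)) / 3 = 30.75/3 = 10.25
  Sample standard deviations s_i = √(s[i,i]):
  s(U) = √(4.25) = 2.0616
  s(V) = √(3.3333) = 1.8257
  s(W) = √(10.25) = 3.2016

Step 3 — r_{ij} = s_{ij} / (s_i · s_j):
  r[U,U] = 1 (diagonal).
  r[U,V] = -3.6667 / (2.0616 · 1.8257) = -3.6667 / 3.7639 = -0.9742
  r[U,W] = 6.5833 / (2.0616 · 3.2016) = 6.5833 / 6.6002 = 0.9974
  r[V,V] = 1 (diagonal).
  r[V,W] = -5.6667 / (1.8257 · 3.2016) = -5.6667 / 5.8452 = -0.9695
  r[W,W] = 1 (diagonal).

R is symmetric with unit diagonal. Assembling:

R = [[1, -0.9742, 0.9974],
 [-0.9742, 1, -0.9695],
 [0.9974, -0.9695, 1]]


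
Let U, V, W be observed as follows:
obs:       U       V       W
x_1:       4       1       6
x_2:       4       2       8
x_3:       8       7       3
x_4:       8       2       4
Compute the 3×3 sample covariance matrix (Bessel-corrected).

Step 1 — column means:
  mean(U) = (4 + 4 + 8 + 8) / 4 = 24/4 = 6
  mean(V) = (1 + 2 + 7 + 2) / 4 = 12/4 = 3
  mean(W) = (6 + 8 + 3 + 4) / 4 = 21/4 = 5.25

Step 2 — sample covariance S[i,j] = (1/(n-1)) · Σ_k (x_{k,i} - mean_i) · (x_{k,j} - mean_j), with n-1 = 3.
  S[U,U] = ((-2)·(-2) + (-2)·(-2) + (2)·(2) + (2)·(2)) / 3 = 16/3 = 5.3333
  S[U,V] = ((-2)·(-2) + (-2)·(-1) + (2)·(4) + (2)·(-1)) / 3 = 12/3 = 4
  S[U,W] = ((-2)·(0.75) + (-2)·(2.75) + (2)·(-2.25) + (2)·(-1.25)) / 3 = -14/3 = -4.6667
  S[V,V] = ((-2)·(-2) + (-1)·(-1) + (4)·(4) + (-1)·(-1)) / 3 = 22/3 = 7.3333
  S[V,W] = ((-2)·(0.75) + (-1)·(2.75) + (4)·(-2.25) + (-1)·(-1.25)) / 3 = -12/3 = -4
  S[W,W] = ((0.75)·(0.75) + (2.75)·(2.75) + (-2.25)·(-2.25) + (-1.25)·(-1.25)) / 3 = 14.75/3 = 4.9167

S is symmetric (S[j,i] = S[i,j]). Assembling:

S = [[5.3333, 4, -4.6667],
 [4, 7.3333, -4],
 [-4.6667, -4, 4.9167]]


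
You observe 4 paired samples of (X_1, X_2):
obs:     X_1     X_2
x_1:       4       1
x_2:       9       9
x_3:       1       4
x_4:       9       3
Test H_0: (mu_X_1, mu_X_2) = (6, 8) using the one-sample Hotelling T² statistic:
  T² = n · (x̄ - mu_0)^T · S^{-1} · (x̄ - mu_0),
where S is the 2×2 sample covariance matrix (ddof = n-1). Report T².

Step 1 — sample mean vector:
  mean(X_1) = (4 + 9 + 1 + 9) / 4 = 23/4 = 5.75
  mean(X_2) = (1 + 9 + 4 + 3) / 4 = 17/4 = 4.25
  x̄ = (5.75, 4.25),  deviation x̄ - mu_0 = (5.75, 4.25) - (6, 8) = (-0.25, -3.75).

Step 2 — sample covariance matrix, S[i,j] = (1/(n-1)) · Σ_k (x_{k,i} - mean_i) · (x_{k,j} - mean_j), divisor n-1 = 3:
  S[X_1,X_1] = ((-1.75)·(-1.75) + (3.25)·(3.25) + (-4.75)·(-4.75) + (3.25)·(3.25)) / 3 = 46.75/3 = 15.5833
  S[X_1,X_2] = ((-1.75)·(-3.25) + (3.25)·(4.75) + (-4.75)·(-0.25) + (3.25)·(-1.25)) / 3 = 18.25/3 = 6.0833
  S[X_2,X_2] = ((-3.25)·(-3.25) + (4.75)·(4.75) + (-0.25)·(-0.25) + (-1.25)·(-1.25)) / 3 = 34.75/3 = 11.5833
  S = [[15.5833, 6.0833],
 [6.0833, 11.5833]].

Step 3 — invert S. det(S) = 15.5833·11.5833 - (6.0833)² = 143.5.
  S^{-1} = (1/det) · [[d, -b], [-b, a]] = [[0.0807, -0.0424],
 [-0.0424, 0.1086]].

Step 4 — quadratic form (x̄ - mu_0)^T · S^{-1} · (x̄ - mu_0):
  S^{-1} · (x̄ - mu_0) = (0.1388, -0.3966),
  (x̄ - mu_0)^T · [...] = (-0.25)·(0.1388) + (-3.75)·(-0.3966) = 1.4527.

Step 5 — scale by n: T² = 4 · 1.4527 = 5.8107.

T² ≈ 5.8107


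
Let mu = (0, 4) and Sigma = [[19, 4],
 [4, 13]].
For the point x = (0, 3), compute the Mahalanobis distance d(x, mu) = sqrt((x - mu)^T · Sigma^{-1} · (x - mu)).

Step 1 — centre the observation: (x - mu) = (0, -1).

Step 2 — invert Sigma. det(Sigma) = 19·13 - (4)² = 231.
  Sigma^{-1} = (1/det) · [[d, -b], [-b, a]] = [[0.0563, -0.0173],
 [-0.0173, 0.0823]].

Step 3 — form the quadratic (x - mu)^T · Sigma^{-1} · (x - mu):
  Sigma^{-1} · (x - mu) = (0.0173, -0.0823).
  (x - mu)^T · [Sigma^{-1} · (x - mu)] = (0)·(0.0173) + (-1)·(-0.0823) = 0.0823.

Step 4 — take square root: d = √(0.0823) ≈ 0.2868.

d(x, mu) = √(0.0823) ≈ 0.2868


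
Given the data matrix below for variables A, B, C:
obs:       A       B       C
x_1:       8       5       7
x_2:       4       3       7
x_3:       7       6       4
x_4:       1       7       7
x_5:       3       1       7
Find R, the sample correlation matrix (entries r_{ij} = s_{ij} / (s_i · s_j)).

Step 1 — column means:
  mean(A) = (8 + 4 + 7 + 1 + 3) / 5 = 23/5 = 4.6
  mean(B) = (5 + 3 + 6 + 7 + 1) / 5 = 22/5 = 4.4
  mean(C) = (7 + 7 + 4 + 7 + 7) / 5 = 32/5 = 6.4

Step 2 — sample variances and covariances s[i,j] = (1/(n-1)) · Σ_k (x_{k,i} - mean_i) · (x_{k,j} - mean_j), with n-1 = 4:
  s[A,A] = ((3.4)·(3.4) + (-0.6)·(-0.6) + (2.4)·(2.4) + (-3.6)·(-3.6) + (-1.6)·(-1.6)) / 4 = 33.2/4 = 8.3
  s[A,B] = ((3.4)·(0.6) + (-0.6)·(-1.4) + (2.4)·(1.6) + (-3.6)·(2.6) + (-1.6)·(-3.4)) / 4 = 2.8/4 = 0.7
  s[A,C] = ((3.4)·(0.6) + (-0.6)·(0.6) + (2.4)·(-2.4) + (-3.6)·(0.6) + (-1.6)·(0.6)) / 4 = -7.2/4 = -1.8
  s[B,B] = ((0.6)·(0.6) + (-1.4)·(-1.4) + (1.6)·(1.6) + (2.6)·(2.6) + (-3.4)·(-3.4)) / 4 = 23.2/4 = 5.8
  s[B,C] = ((0.6)·(0.6) + (-1.4)·(0.6) + (1.6)·(-2.4) + (2.6)·(0.6) + (-3.4)·(0.6)) / 4 = -4.8/4 = -1.2
  s[C,C] = ((0.6)·(0.6) + (0.6)·(0.6) + (-2.4)·(-2.4) + (0.6)·(0.6) + (0.6)·(0.6)) / 4 = 7.2/4 = 1.8
  Sample standard deviations s_i = √(s[i,i]):
  s(A) = √(8.3) = 2.881
  s(B) = √(5.8) = 2.4083
  s(C) = √(1.8) = 1.3416

Step 3 — r_{ij} = s_{ij} / (s_i · s_j):
  r[A,A] = 1 (diagonal).
  r[A,B] = 0.7 / (2.881 · 2.4083) = 0.7 / 6.9383 = 0.1009
  r[A,C] = -1.8 / (2.881 · 1.3416) = -1.8 / 3.8652 = -0.4657
  r[B,B] = 1 (diagonal).
  r[B,C] = -1.2 / (2.4083 · 1.3416) = -1.2 / 3.2311 = -0.3714
  r[C,C] = 1 (diagonal).

R is symmetric with unit diagonal. Assembling:

R = [[1, 0.1009, -0.4657],
 [0.1009, 1, -0.3714],
 [-0.4657, -0.3714, 1]]


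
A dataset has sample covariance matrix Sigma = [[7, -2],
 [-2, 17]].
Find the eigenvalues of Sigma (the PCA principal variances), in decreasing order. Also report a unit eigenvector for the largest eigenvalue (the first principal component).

Step 1 — characteristic polynomial of 2×2 Sigma:
  det(Sigma - λI) = λ² - trace · λ + det = 0.
  trace = 7 + 17 = 24, det = 7·17 - (-2)² = 115.
Step 2 — discriminant:
  Δ = trace² - 4·det = 576 - 460 = 116.
Step 3 — eigenvalues:
  λ = (trace ± √Δ)/2 = (24 ± 10.7703)/2,
  λ_1 = 17.3852,  λ_2 = 6.6148.

Step 4 — unit eigenvector for λ_1: solve (Sigma - λ_1 I)v = 0. First row:
  (7 - 17.3852)·v_x + (-2)·v_y = 0, i.e. (-10.3852)·v_x + (-2)·v_y = 0,
  so v ∝ (b, λ_1 - a) = (-2, 10.3852); multiply by -1 so the first entry is positive: u = (2, -10.3852).
  ||u|| = √((2)² + (-10.3852)²) = √(111.8516) ≈ 10.576,
  v_1 = u/||u|| ≈ (0.1891, -0.982) (||v_1|| = 1).

λ_1 = 17.3852,  λ_2 = 6.6148;  v_1 ≈ (0.1891, -0.982)


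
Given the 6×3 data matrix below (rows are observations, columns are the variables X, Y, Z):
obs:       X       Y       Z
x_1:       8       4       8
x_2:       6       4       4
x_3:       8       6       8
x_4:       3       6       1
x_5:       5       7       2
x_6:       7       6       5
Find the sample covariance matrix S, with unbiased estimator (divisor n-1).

Step 1 — column means:
  mean(X) = (8 + 6 + 8 + 3 + 5 + 7) / 6 = 37/6 = 6.1667
  mean(Y) = (4 + 4 + 6 + 6 + 7 + 6) / 6 = 33/6 = 5.5
  mean(Z) = (8 + 4 + 8 + 1 + 2 + 5) / 6 = 28/6 = 4.6667

Step 2 — sample covariance S[i,j] = (1/(n-1)) · Σ_k (x_{k,i} - mean_i) · (x_{k,j} - mean_j), with n-1 = 5.
  S[X,X] = ((1.8333)·(1.8333) + (-0.1667)·(-0.1667) + (1.8333)·(1.8333) + (-3.1667)·(-3.1667) + (-1.1667)·(-1.1667) + (0.8333)·(0.8333)) / 5 = 18.8333/5 = 3.7667
  S[X,Y] = ((1.8333)·(-1.5) + (-0.1667)·(-1.5) + (1.8333)·(0.5) + (-3.1667)·(0.5) + (-1.1667)·(1.5) + (0.8333)·(0.5)) / 5 = -4.5/5 = -0.9
  S[X,Z] = ((1.8333)·(3.3333) + (-0.1667)·(-0.6667) + (1.8333)·(3.3333) + (-3.1667)·(-3.6667) + (-1.1667)·(-2.6667) + (0.8333)·(0.3333)) / 5 = 27.3333/5 = 5.4667
  S[Y,Y] = ((-1.5)·(-1.5) + (-1.5)·(-1.5) + (0.5)·(0.5) + (0.5)·(0.5) + (1.5)·(1.5) + (0.5)·(0.5)) / 5 = 7.5/5 = 1.5
  S[Y,Z] = ((-1.5)·(3.3333) + (-1.5)·(-0.6667) + (0.5)·(3.3333) + (0.5)·(-3.6667) + (1.5)·(-2.6667) + (0.5)·(0.3333)) / 5 = -8/5 = -1.6
  S[Z,Z] = ((3.3333)·(3.3333) + (-0.6667)·(-0.6667) + (3.3333)·(3.3333) + (-3.6667)·(-3.6667) + (-2.6667)·(-2.6667) + (0.3333)·(0.3333)) / 5 = 43.3333/5 = 8.6667

S is symmetric (S[j,i] = S[i,j]). Assembling:

S = [[3.7667, -0.9, 5.4667],
 [-0.9, 1.5, -1.6],
 [5.4667, -1.6, 8.6667]]


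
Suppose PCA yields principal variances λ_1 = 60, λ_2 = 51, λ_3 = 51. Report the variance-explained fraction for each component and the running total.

Step 1 — total variance = trace(Sigma) = Σ λ_i = 60 + 51 + 51 = 162.

Step 2 — fraction explained by component i = λ_i / Σ λ:
  PC1: 60/162 = 0.3704
  PC2: 51/162 = 0.3148
  PC3: 51/162 = 0.3148

Step 3 — cumulative fraction after k components = (λ_1 + ... + λ_k) / Σ λ:
  k = 1: 60/162 = 0.3704
  k = 2: (60 + 51)/162 = 111/162 = 0.6852
  k = 3: (60 + 51 + 51)/162 = 162/162 = 1

Summary (fraction, with percent):

explained: PC1 0.3704 (37.04%), PC2 0.3148 (31.48%), PC3 0.3148 (31.48%);  cumulative: 0.3704, 0.6852, 1


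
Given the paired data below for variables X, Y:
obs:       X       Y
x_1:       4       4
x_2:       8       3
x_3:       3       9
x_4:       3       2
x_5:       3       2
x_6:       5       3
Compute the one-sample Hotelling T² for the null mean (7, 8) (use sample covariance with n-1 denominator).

Step 1 — sample mean vector:
  mean(X) = (4 + 8 + 3 + 3 + 3 + 5) / 6 = 26/6 = 4.3333
  mean(Y) = (4 + 3 + 9 + 2 + 2 + 3) / 6 = 23/6 = 3.8333
  x̄ = (4.3333, 3.8333),  deviation x̄ - mu_0 = (4.3333, 3.8333) - (7, 8) = (-2.6667, -4.1667).

Step 2 — sample covariance matrix, S[i,j] = (1/(n-1)) · Σ_k (x_{k,i} - mean_i) · (x_{k,j} - mean_j), divisor n-1 = 5:
  S[X,X] = ((-0.3333)·(-0.3333) + (3.6667)·(3.6667) + (-1.3333)·(-1.3333) + (-1.3333)·(-1.3333) + (-1.3333)·(-1.3333) + (0.6667)·(0.6667)) / 5 = 19.3333/5 = 3.8667
  S[X,Y] = ((-0.3333)·(0.1667) + (3.6667)·(-0.8333) + (-1.3333)·(5.1667) + (-1.3333)·(-1.8333) + (-1.3333)·(-1.8333) + (0.6667)·(-0.8333)) / 5 = -5.6667/5 = -1.1333
  S[Y,Y] = ((0.1667)·(0.1667) + (-0.8333)·(-0.8333) + (5.1667)·(5.1667) + (-1.8333)·(-1.8333) + (-1.8333)·(-1.8333) + (-0.8333)·(-0.8333)) / 5 = 34.8333/5 = 6.9667
  S = [[3.8667, -1.1333],
 [-1.1333, 6.9667]].

Step 3 — invert S. det(S) = 3.8667·6.9667 - (-1.1333)² = 25.6533.
  S^{-1} = (1/det) · [[d, -b], [-b, a]] = [[0.2716, 0.0442],
 [0.0442, 0.1507]].

Step 4 — quadratic form (x̄ - mu_0)^T · S^{-1} · (x̄ - mu_0):
  S^{-1} · (x̄ - mu_0) = (-0.9083, -0.7458),
  (x̄ - mu_0)^T · [...] = (-2.6667)·(-0.9083) + (-4.1667)·(-0.7458) = 5.5297.

Step 5 — scale by n: T² = 6 · 5.5297 = 33.1783.

T² ≈ 33.1783


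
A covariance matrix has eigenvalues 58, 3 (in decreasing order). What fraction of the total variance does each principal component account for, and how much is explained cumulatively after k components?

Step 1 — total variance = trace(Sigma) = Σ λ_i = 58 + 3 = 61.

Step 2 — fraction explained by component i = λ_i / Σ λ:
  PC1: 58/61 = 0.9508
  PC2: 3/61 = 0.0492

Step 3 — cumulative fraction after k components = (λ_1 + ... + λ_k) / Σ λ:
  k = 1: 58/61 = 0.9508
  k = 2: (58 + 3)/61 = 61/61 = 1

Summary (fraction, with percent):

explained: PC1 0.9508 (95.08%), PC2 0.0492 (4.92%);  cumulative: 0.9508, 1


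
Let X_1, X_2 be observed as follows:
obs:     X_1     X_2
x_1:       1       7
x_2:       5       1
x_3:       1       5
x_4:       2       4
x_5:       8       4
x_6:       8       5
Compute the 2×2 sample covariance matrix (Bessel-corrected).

Step 1 — column means:
  mean(X_1) = (1 + 5 + 1 + 2 + 8 + 8) / 6 = 25/6 = 4.1667
  mean(X_2) = (7 + 1 + 5 + 4 + 4 + 5) / 6 = 26/6 = 4.3333

Step 2 — sample covariance S[i,j] = (1/(n-1)) · Σ_k (x_{k,i} - mean_i) · (x_{k,j} - mean_j), with n-1 = 5.
  S[X_1,X_1] = ((-3.1667)·(-3.1667) + (0.8333)·(0.8333) + (-3.1667)·(-3.1667) + (-2.1667)·(-2.1667) + (3.8333)·(3.8333) + (3.8333)·(3.8333)) / 5 = 54.8333/5 = 10.9667
  S[X_1,X_2] = ((-3.1667)·(2.6667) + (0.8333)·(-3.3333) + (-3.1667)·(0.6667) + (-2.1667)·(-0.3333) + (3.8333)·(-0.3333) + (3.8333)·(0.6667)) / 5 = -11.3333/5 = -2.2667
  S[X_2,X_2] = ((2.6667)·(2.6667) + (-3.3333)·(-3.3333) + (0.6667)·(0.6667) + (-0.3333)·(-0.3333) + (-0.3333)·(-0.3333) + (0.6667)·(0.6667)) / 5 = 19.3333/5 = 3.8667

S is symmetric (S[j,i] = S[i,j]). Assembling:

S = [[10.9667, -2.2667],
 [-2.2667, 3.8667]]


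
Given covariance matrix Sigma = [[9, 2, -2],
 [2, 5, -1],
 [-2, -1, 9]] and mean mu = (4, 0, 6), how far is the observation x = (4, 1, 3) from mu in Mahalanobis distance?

Step 1 — centre the observation: (x - mu) = (0, 1, -3).

Step 2 — invert Sigma (cofactor / det for 3×3, or solve directly):
  Sigma^{-1} = [[0.1264, -0.046, 0.023],
 [-0.046, 0.2213, 0.0144],
 [0.023, 0.0144, 0.1178]].

Step 3 — form the quadratic (x - mu)^T · Sigma^{-1} · (x - mu):
  Sigma^{-1} · (x - mu) = (-0.1149, 0.1782, -0.3391).
  (x - mu)^T · [Sigma^{-1} · (x - mu)] = (0)·(-0.1149) + (1)·(0.1782) + (-3)·(-0.3391) = 1.1954.

Step 4 — take square root: d = √(1.1954) ≈ 1.0933.

d(x, mu) = √(1.1954) ≈ 1.0933


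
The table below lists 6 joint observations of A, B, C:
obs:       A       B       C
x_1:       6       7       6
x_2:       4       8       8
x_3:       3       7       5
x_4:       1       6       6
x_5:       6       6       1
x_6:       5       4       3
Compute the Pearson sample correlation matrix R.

Step 1 — column means:
  mean(A) = (6 + 4 + 3 + 1 + 6 + 5) / 6 = 25/6 = 4.1667
  mean(B) = (7 + 8 + 7 + 6 + 6 + 4) / 6 = 38/6 = 6.3333
  mean(C) = (6 + 8 + 5 + 6 + 1 + 3) / 6 = 29/6 = 4.8333

Step 2 — sample variances and covariances s[i,j] = (1/(n-1)) · Σ_k (x_{k,i} - mean_i) · (x_{k,j} - mean_j), with n-1 = 5:
  s[A,A] = ((1.8333)·(1.8333) + (-0.1667)·(-0.1667) + (-1.1667)·(-1.1667) + (-3.1667)·(-3.1667) + (1.8333)·(1.8333) + (0.8333)·(0.8333)) / 5 = 18.8333/5 = 3.7667
  s[A,B] = ((1.8333)·(0.6667) + (-0.1667)·(1.6667) + (-1.1667)·(0.6667) + (-3.1667)·(-0.3333) + (1.8333)·(-0.3333) + (0.8333)·(-2.3333)) / 5 = -1.3333/5 = -0.2667
  s[A,C] = ((1.8333)·(1.1667) + (-0.1667)·(3.1667) + (-1.1667)·(0.1667) + (-3.1667)·(1.1667) + (1.8333)·(-3.8333) + (0.8333)·(-1.8333)) / 5 = -10.8333/5 = -2.1667
  s[B,B] = ((0.6667)·(0.6667) + (1.6667)·(1.6667) + (0.6667)·(0.6667) + (-0.3333)·(-0.3333) + (-0.3333)·(-0.3333) + (-2.3333)·(-2.3333)) / 5 = 9.3333/5 = 1.8667
  s[B,C] = ((0.6667)·(1.1667) + (1.6667)·(3.1667) + (0.6667)·(0.1667) + (-0.3333)·(1.1667) + (-0.3333)·(-3.8333) + (-2.3333)·(-1.8333)) / 5 = 11.3333/5 = 2.2667
  s[C,C] = ((1.1667)·(1.1667) + (3.1667)·(3.1667) + (0.1667)·(0.1667) + (1.1667)·(1.1667) + (-3.8333)·(-3.8333) + (-1.8333)·(-1.8333)) / 5 = 30.8333/5 = 6.1667
  Sample standard deviations s_i = √(s[i,i]):
  s(A) = √(3.7667) = 1.9408
  s(B) = √(1.8667) = 1.3663
  s(C) = √(6.1667) = 2.4833

Step 3 — r_{ij} = s_{ij} / (s_i · s_j):
  r[A,A] = 1 (diagonal).
  r[A,B] = -0.2667 / (1.9408 · 1.3663) = -0.2667 / 2.6516 = -0.1006
  r[A,C] = -2.1667 / (1.9408 · 2.4833) = -2.1667 / 4.8195 = -0.4496
  r[B,B] = 1 (diagonal).
  r[B,C] = 2.2667 / (1.3663 · 2.4833) = 2.2667 / 3.3928 = 0.6681
  r[C,C] = 1 (diagonal).

R is symmetric with unit diagonal. Assembling:

R = [[1, -0.1006, -0.4496],
 [-0.1006, 1, 0.6681],
 [-0.4496, 0.6681, 1]]


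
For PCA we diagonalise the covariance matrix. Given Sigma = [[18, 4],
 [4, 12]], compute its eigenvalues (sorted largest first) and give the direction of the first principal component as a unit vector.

Step 1 — characteristic polynomial of 2×2 Sigma:
  det(Sigma - λI) = λ² - trace · λ + det = 0.
  trace = 18 + 12 = 30, det = 18·12 - (4)² = 200.
Step 2 — discriminant:
  Δ = trace² - 4·det = 900 - 800 = 100.
Step 3 — eigenvalues:
  λ = (trace ± √Δ)/2 = (30 ± 10)/2,
  λ_1 = 20,  λ_2 = 10.

Step 4 — unit eigenvector for λ_1: solve (Sigma - λ_1 I)v = 0. First row:
  (18 - 20)·v_x + (4)·v_y = 0, i.e. (-2)·v_x + (4)·v_y = 0,
  so v ∝ (b, λ_1 - a) = (4, 2) = u.
  ||u|| = √((4)² + (2)²) = √(20) ≈ 4.4721,
  v_1 = u/||u|| ≈ (0.8944, 0.4472) (||v_1|| = 1).

λ_1 = 20,  λ_2 = 10;  v_1 ≈ (0.8944, 0.4472)


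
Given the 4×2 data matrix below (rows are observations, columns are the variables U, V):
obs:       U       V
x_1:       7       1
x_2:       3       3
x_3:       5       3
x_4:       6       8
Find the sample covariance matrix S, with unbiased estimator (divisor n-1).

Step 1 — column means:
  mean(U) = (7 + 3 + 5 + 6) / 4 = 21/4 = 5.25
  mean(V) = (1 + 3 + 3 + 8) / 4 = 15/4 = 3.75

Step 2 — sample covariance S[i,j] = (1/(n-1)) · Σ_k (x_{k,i} - mean_i) · (x_{k,j} - mean_j), with n-1 = 3.
  S[U,U] = ((1.75)·(1.75) + (-2.25)·(-2.25) + (-0.25)·(-0.25) + (0.75)·(0.75)) / 3 = 8.75/3 = 2.9167
  S[U,V] = ((1.75)·(-2.75) + (-2.25)·(-0.75) + (-0.25)·(-0.75) + (0.75)·(4.25)) / 3 = 0.25/3 = 0.0833
  S[V,V] = ((-2.75)·(-2.75) + (-0.75)·(-0.75) + (-0.75)·(-0.75) + (4.25)·(4.25)) / 3 = 26.75/3 = 8.9167

S is symmetric (S[j,i] = S[i,j]). Assembling:

S = [[2.9167, 0.0833],
 [0.0833, 8.9167]]


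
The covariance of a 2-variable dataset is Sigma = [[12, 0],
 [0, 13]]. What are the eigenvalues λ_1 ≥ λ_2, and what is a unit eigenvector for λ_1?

Step 1 — characteristic polynomial of 2×2 Sigma:
  det(Sigma - λI) = λ² - trace · λ + det = 0.
  trace = 12 + 13 = 25, det = 12·13 - (0)² = 156.
Step 2 — discriminant:
  Δ = trace² - 4·det = 625 - 624 = 1.
Step 3 — eigenvalues:
  λ = (trace ± √Δ)/2 = (25 ± 1)/2,
  λ_1 = 13,  λ_2 = 12.

Step 4 — unit eigenvector for λ_1: Sigma is diagonal, so its eigenvectors are the coordinate axes. λ_1 = 13 is the diagonal entry on the second coordinate axis, hence
  v_1 = (0, 1) (||v_1|| = 1).

λ_1 = 13,  λ_2 = 12;  v_1 ≈ (0, 1)


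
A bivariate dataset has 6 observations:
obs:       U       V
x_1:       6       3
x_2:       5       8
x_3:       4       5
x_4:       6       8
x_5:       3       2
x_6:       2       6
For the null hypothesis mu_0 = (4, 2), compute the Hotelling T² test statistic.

Step 1 — sample mean vector:
  mean(U) = (6 + 5 + 4 + 6 + 3 + 2) / 6 = 26/6 = 4.3333
  mean(V) = (3 + 8 + 5 + 8 + 2 + 6) / 6 = 32/6 = 5.3333
  x̄ = (4.3333, 5.3333),  deviation x̄ - mu_0 = (4.3333, 5.3333) - (4, 2) = (0.3333, 3.3333).

Step 2 — sample covariance matrix, S[i,j] = (1/(n-1)) · Σ_k (x_{k,i} - mean_i) · (x_{k,j} - mean_j), divisor n-1 = 5:
  S[U,U] = ((1.6667)·(1.6667) + (0.6667)·(0.6667) + (-0.3333)·(-0.3333) + (1.6667)·(1.6667) + (-1.3333)·(-1.3333) + (-2.3333)·(-2.3333)) / 5 = 13.3333/5 = 2.6667
  S[U,V] = ((1.6667)·(-2.3333) + (0.6667)·(2.6667) + (-0.3333)·(-0.3333) + (1.6667)·(2.6667) + (-1.3333)·(-3.3333) + (-2.3333)·(0.6667)) / 5 = 5.3333/5 = 1.0667
  S[V,V] = ((-2.3333)·(-2.3333) + (2.6667)·(2.6667) + (-0.3333)·(-0.3333) + (2.6667)·(2.6667) + (-3.3333)·(-3.3333) + (0.6667)·(0.6667)) / 5 = 31.3333/5 = 6.2667
  S = [[2.6667, 1.0667],
 [1.0667, 6.2667]].

Step 3 — invert S. det(S) = 2.6667·6.2667 - (1.0667)² = 15.5733.
  S^{-1} = (1/det) · [[d, -b], [-b, a]] = [[0.4024, -0.0685],
 [-0.0685, 0.1712]].

Step 4 — quadratic form (x̄ - mu_0)^T · S^{-1} · (x̄ - mu_0):
  S^{-1} · (x̄ - mu_0) = (-0.0942, 0.5479),
  (x̄ - mu_0)^T · [...] = (0.3333)·(-0.0942) + (3.3333)·(0.5479) = 1.7951.

Step 5 — scale by n: T² = 6 · 1.7951 = 10.7705.

T² ≈ 10.7705


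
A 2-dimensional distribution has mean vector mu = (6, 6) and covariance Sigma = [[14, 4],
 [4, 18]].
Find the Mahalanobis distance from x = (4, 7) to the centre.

Step 1 — centre the observation: (x - mu) = (-2, 1).

Step 2 — invert Sigma. det(Sigma) = 14·18 - (4)² = 236.
  Sigma^{-1} = (1/det) · [[d, -b], [-b, a]] = [[0.0763, -0.0169],
 [-0.0169, 0.0593]].

Step 3 — form the quadratic (x - mu)^T · Sigma^{-1} · (x - mu):
  Sigma^{-1} · (x - mu) = (-0.1695, 0.0932).
  (x - mu)^T · [Sigma^{-1} · (x - mu)] = (-2)·(-0.1695) + (1)·(0.0932) = 0.4322.

Step 4 — take square root: d = √(0.4322) ≈ 0.6574.

d(x, mu) = √(0.4322) ≈ 0.6574
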